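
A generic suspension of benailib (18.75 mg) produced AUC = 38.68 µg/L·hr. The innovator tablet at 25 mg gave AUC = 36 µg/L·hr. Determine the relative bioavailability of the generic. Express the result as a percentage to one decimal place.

F_rel = 143.3%

F_rel = (AUC_test/D_test) / (AUC_ref/D_ref)
      = (38.68/18.75) / (36/25)
      = 2.06293 / 1.44 = 1.4326 = 143.26%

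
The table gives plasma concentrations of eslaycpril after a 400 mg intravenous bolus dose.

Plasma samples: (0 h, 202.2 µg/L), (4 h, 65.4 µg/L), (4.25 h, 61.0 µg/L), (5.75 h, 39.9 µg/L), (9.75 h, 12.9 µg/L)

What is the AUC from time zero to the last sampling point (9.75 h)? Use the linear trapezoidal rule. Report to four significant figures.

Trapezoidal AUC_0→9.75:
  [0→4]: (202.2+65.4)/2 × 4 = 535.2
  [4→4.25]: (65.4+61.0)/2 × 0.25 = 15.8
  [4.25→5.75]: (61.0+39.9)/2 × 1.5 = 75.675
  [5.75→9.75]: (39.9+12.9)/2 × 4 = 105.6
  Sum = 732.275 µg/L·h

AUC = 732.3 µg/L·h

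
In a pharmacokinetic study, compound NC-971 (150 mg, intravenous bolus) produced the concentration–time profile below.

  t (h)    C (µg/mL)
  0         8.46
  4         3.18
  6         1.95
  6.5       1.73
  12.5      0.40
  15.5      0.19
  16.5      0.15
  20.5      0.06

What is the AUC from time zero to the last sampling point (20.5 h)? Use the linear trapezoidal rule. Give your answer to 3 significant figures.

Trapezoidal AUC_0→20.5:
  [0→4]: (8.46+3.18)/2 × 4 = 23.28
  [4→6]: (3.18+1.95)/2 × 2 = 5.13
  [6→6.5]: (1.95+1.73)/2 × 0.5 = 0.92
  [6.5→12.5]: (1.73+0.40)/2 × 6 = 6.39
  [12.5→15.5]: (0.40+0.19)/2 × 3 = 0.885
  [15.5→16.5]: (0.19+0.15)/2 × 1 = 0.17
  [16.5→20.5]: (0.15+0.06)/2 × 4 = 0.42
  Sum = 37.195 µg/mL·h

AUC = 37.2 µg/mL·h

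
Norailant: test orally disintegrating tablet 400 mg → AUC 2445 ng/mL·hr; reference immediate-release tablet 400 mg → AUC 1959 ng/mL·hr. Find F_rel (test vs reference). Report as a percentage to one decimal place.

F_rel = (AUC_test/D_test) / (AUC_ref/D_ref)
      = (2445/400) / (1959/400)
      = 6.1125 / 4.8975 = 1.2481 = 124.81%

F_rel = 124.8%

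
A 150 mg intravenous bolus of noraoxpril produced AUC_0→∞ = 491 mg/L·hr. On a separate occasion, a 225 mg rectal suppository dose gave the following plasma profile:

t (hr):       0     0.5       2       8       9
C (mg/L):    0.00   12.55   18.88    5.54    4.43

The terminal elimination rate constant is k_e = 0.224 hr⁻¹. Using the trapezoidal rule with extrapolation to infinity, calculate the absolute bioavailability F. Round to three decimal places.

F = 0.169

Trapezoidal AUC_0→9 (rectal suppository):
  [0→0.5]: (0.00+12.55)/2 × 0.5 = 3.1375
  [0.5→2]: (12.55+18.88)/2 × 1.5 = 23.5725
  [2→8]: (18.88+5.54)/2 × 6 = 73.26
  [8→9]: (5.54+4.43)/2 × 1 = 4.985
  Sum = 104.955 mg/L·hr
Tail: C_last/k_e = 4.43/0.224 = 19.777
AUC_0→∞ (rectal suppository) = 104.955 + 19.777 = 124.732 mg/L·hr
F = (AUC_ev/D_ev)/(AUC_iv/D_iv) = (124.732/225)/(491/150) = 0.554364/3.27333 = 0.1694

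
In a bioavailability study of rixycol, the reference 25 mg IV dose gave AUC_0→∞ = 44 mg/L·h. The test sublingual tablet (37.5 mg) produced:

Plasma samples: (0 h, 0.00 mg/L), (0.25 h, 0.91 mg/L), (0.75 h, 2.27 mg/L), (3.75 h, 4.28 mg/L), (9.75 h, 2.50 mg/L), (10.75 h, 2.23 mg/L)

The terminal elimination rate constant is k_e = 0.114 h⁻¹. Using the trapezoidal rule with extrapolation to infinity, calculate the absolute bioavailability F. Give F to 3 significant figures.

F = 0.803

Trapezoidal AUC_0→10.75 (sublingual tablet):
  [0→0.25]: (0.00+0.91)/2 × 0.25 = 0.11375
  [0.25→0.75]: (0.91+2.27)/2 × 0.5 = 0.795
  [0.75→3.75]: (2.27+4.28)/2 × 3 = 9.825
  [3.75→9.75]: (4.28+2.50)/2 × 6 = 20.34
  [9.75→10.75]: (2.50+2.23)/2 × 1 = 2.365
  Sum = 33.43875 mg/L·h
Tail: C_last/k_e = 2.23/0.114 = 19.561
AUC_0→∞ (sublingual tablet) = 33.43875 + 19.561 = 52.99975 mg/L·h
F = (AUC_ev/D_ev)/(AUC_iv/D_iv) = (52.99975/37.5)/(44/25) = 1.41333/1.76 = 0.8030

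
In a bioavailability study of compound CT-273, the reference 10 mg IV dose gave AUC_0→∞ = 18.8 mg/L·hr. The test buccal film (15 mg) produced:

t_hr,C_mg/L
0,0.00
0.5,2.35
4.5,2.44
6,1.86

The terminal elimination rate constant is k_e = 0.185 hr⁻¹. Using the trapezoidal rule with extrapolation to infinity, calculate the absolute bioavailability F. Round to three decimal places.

F = 0.831

Trapezoidal AUC_0→6 (buccal film):
  [0→0.5]: (0.00+2.35)/2 × 0.5 = 0.5875
  [0.5→4.5]: (2.35+2.44)/2 × 4 = 9.58
  [4.5→6]: (2.44+1.86)/2 × 1.5 = 3.225
  Sum = 13.3925 mg/L·hr
Tail: C_last/k_e = 1.86/0.185 = 10.054
AUC_0→∞ (buccal film) = 13.3925 + 10.054 = 23.4465 mg/L·hr
F = (AUC_ev/D_ev)/(AUC_iv/D_iv) = (23.4465/15)/(18.8/10) = 1.5631/1.88 = 0.8314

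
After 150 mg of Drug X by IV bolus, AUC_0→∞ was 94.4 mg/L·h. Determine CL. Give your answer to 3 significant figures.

CL = 1.59 L/h

CL = Dose_iv / AUC_0→∞
   = 150 / 94.4 = 1.58898 L/h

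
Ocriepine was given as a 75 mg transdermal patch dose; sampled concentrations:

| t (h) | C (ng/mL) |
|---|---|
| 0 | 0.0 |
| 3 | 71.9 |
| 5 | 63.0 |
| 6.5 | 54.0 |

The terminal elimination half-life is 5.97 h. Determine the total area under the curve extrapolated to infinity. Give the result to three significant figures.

Trapezoidal AUC_0→6.5:
  [0→3]: (0.0+71.9)/2 × 3 = 107.85
  [3→5]: (71.9+63.0)/2 × 2 = 134.9
  [5→6.5]: (63.0+54.0)/2 × 1.5 = 87.75
  Sum = 330.5 ng/mL·h
k_e = ln2 / t½ = 0.693147 / 5.97 = 0.1161 h^-1
Extrapolated tail: C_last / k_e = 54.0 / 0.1161 = 465.116
AUC_0→∞ = 330.5 + 465.116 = 795.616 ng/mL·h

AUC = 796 ng/mL·h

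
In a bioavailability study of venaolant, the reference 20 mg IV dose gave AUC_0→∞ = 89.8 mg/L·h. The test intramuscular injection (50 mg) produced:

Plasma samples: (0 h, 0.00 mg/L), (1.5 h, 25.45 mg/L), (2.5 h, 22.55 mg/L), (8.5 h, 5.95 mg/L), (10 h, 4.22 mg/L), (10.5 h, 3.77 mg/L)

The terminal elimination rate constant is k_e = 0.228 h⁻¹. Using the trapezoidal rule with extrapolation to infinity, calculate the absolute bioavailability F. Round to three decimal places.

F = 0.689

Trapezoidal AUC_0→10.5 (intramuscular injection):
  [0→1.5]: (0.00+25.45)/2 × 1.5 = 19.0875
  [1.5→2.5]: (25.45+22.55)/2 × 1 = 24.0
  [2.5→8.5]: (22.55+5.95)/2 × 6 = 85.5
  [8.5→10]: (5.95+4.22)/2 × 1.5 = 7.6275
  [10→10.5]: (4.22+3.77)/2 × 0.5 = 1.9975
  Sum = 138.2125 mg/L·h
Tail: C_last/k_e = 3.77/0.228 = 16.535
AUC_0→∞ (intramuscular injection) = 138.2125 + 16.535 = 154.7475 mg/L·h
F = (AUC_ev/D_ev)/(AUC_iv/D_iv) = (154.7475/50)/(89.8/20) = 3.09495/4.49 = 0.6893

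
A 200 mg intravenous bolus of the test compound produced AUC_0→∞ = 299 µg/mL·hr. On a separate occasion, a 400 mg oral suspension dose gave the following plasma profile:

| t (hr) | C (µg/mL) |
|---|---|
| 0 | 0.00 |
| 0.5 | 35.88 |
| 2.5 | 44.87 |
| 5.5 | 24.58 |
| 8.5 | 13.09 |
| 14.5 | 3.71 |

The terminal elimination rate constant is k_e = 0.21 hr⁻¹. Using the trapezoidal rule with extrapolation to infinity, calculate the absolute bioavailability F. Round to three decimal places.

Trapezoidal AUC_0→14.5 (oral suspension):
  [0→0.5]: (0.00+35.88)/2 × 0.5 = 8.97
  [0.5→2.5]: (35.88+44.87)/2 × 2 = 80.75
  [2.5→5.5]: (44.87+24.58)/2 × 3 = 104.175
  [5.5→8.5]: (24.58+13.09)/2 × 3 = 56.505
  [8.5→14.5]: (13.09+3.71)/2 × 6 = 50.4
  Sum = 300.8 µg/mL·hr
Tail: C_last/k_e = 3.71/0.21 = 17.667
AUC_0→∞ (oral suspension) = 300.8 + 17.667 = 318.467 µg/mL·hr
F = (AUC_ev/D_ev)/(AUC_iv/D_iv) = (318.467/400)/(299/200) = 0.7961675/1.495 = 0.5326

F = 0.533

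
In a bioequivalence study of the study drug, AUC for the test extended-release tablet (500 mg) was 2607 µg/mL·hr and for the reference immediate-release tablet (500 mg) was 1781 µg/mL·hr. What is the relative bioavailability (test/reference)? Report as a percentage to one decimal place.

F_rel = 146.4%

F_rel = (AUC_test/D_test) / (AUC_ref/D_ref)
      = (2607/500) / (1781/500)
      = 5.214 / 3.562 = 1.4638 = 146.38%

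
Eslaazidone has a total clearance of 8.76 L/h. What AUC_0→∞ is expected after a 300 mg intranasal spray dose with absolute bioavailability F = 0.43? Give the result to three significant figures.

AUC = 14.7 mg/L·h

AUC_0→∞ = F × Dose / CL
        = 0.43 × 300 / 8.76 = 14.726 mg/L·h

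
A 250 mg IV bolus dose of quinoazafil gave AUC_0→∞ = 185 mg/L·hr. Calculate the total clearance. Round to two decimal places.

CL = Dose_iv / AUC_0→∞
   = 250 / 185 = 1.35135 L/hr

CL = 1.35 L/hr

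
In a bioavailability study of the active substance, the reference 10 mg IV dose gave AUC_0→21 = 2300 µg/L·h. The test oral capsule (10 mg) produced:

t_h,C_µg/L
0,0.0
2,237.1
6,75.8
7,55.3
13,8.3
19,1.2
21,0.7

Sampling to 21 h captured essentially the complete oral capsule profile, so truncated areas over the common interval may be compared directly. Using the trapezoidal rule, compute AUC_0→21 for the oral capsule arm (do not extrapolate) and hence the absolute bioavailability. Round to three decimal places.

Trapezoidal AUC_0→21 (oral capsule):
  [0→2]: (0.0+237.1)/2 × 2 = 237.1
  [2→6]: (237.1+75.8)/2 × 4 = 625.8
  [6→7]: (75.8+55.3)/2 × 1 = 65.55
  [7→13]: (55.3+8.3)/2 × 6 = 190.8
  [13→19]: (8.3+1.2)/2 × 6 = 28.5
  [19→21]: (1.2+0.7)/2 × 2 = 1.9
  Sum = 1149.65 µg/L·h
F = (AUC_ev/D_ev)/(AUC_iv/D_iv) = (1149.65/10)/(2300/10) = 114.965/230 = 0.4998

F = 0.500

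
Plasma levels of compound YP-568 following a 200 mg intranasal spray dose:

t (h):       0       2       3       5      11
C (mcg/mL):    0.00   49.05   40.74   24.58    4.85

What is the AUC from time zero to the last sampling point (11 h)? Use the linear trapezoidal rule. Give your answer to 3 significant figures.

Trapezoidal AUC_0→11:
  [0→2]: (0.00+49.05)/2 × 2 = 49.05
  [2→3]: (49.05+40.74)/2 × 1 = 44.895
  [3→5]: (40.74+24.58)/2 × 2 = 65.32
  [5→11]: (24.58+4.85)/2 × 6 = 88.29
  Sum = 247.555 mcg/mL·h

AUC = 248 mcg/mL·h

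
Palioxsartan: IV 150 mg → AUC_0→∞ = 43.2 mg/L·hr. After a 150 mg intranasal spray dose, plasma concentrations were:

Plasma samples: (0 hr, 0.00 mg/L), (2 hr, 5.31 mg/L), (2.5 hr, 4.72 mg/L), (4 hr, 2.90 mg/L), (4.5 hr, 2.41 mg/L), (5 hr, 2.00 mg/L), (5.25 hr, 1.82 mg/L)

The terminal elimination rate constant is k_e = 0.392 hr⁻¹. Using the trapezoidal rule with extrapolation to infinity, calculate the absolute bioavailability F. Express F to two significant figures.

F = 0.49

Trapezoidal AUC_0→5.25 (intranasal spray):
  [0→2]: (0.00+5.31)/2 × 2 = 5.31
  [2→2.5]: (5.31+4.72)/2 × 0.5 = 2.5075
  [2.5→4]: (4.72+2.90)/2 × 1.5 = 5.715
  [4→4.5]: (2.90+2.41)/2 × 0.5 = 1.3275
  [4.5→5]: (2.41+2.00)/2 × 0.5 = 1.1025
  [5→5.25]: (2.00+1.82)/2 × 0.25 = 0.4775
  Sum = 16.44 mg/L·hr
Tail: C_last/k_e = 1.82/0.392 = 4.643
AUC_0→∞ (intranasal spray) = 16.44 + 4.643 = 21.083 mg/L·hr
F = (AUC_ev/D_ev)/(AUC_iv/D_iv) = (21.083/150)/(43.2/150) = 0.140553/0.288 = 0.4880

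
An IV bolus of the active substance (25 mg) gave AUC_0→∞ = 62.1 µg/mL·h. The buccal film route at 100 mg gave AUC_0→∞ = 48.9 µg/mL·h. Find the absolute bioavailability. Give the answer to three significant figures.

F = 0.197

F = (AUC_ev / D_ev) / (AUC_iv / D_iv)
  = (48.9/100) / (62.1/25)
  = 0.489 / 2.484 = 0.1969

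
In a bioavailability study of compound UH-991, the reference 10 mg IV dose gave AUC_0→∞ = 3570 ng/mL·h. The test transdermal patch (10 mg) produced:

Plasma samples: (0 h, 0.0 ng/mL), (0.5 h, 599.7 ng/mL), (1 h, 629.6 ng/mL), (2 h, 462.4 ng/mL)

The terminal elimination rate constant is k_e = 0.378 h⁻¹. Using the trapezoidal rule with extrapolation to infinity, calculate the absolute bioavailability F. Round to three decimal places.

F = 0.624

Trapezoidal AUC_0→2 (transdermal patch):
  [0→0.5]: (0.0+599.7)/2 × 0.5 = 149.925
  [0.5→1]: (599.7+629.6)/2 × 0.5 = 307.325
  [1→2]: (629.6+462.4)/2 × 1 = 546.0
  Sum = 1003.25 ng/mL·h
Tail: C_last/k_e = 462.4/0.378 = 1223.280
AUC_0→∞ (transdermal patch) = 1003.25 + 1223.280 = 2226.53 ng/mL·h
F = (AUC_ev/D_ev)/(AUC_iv/D_iv) = (2226.53/10)/(3570/10) = 222.653/357 = 0.6237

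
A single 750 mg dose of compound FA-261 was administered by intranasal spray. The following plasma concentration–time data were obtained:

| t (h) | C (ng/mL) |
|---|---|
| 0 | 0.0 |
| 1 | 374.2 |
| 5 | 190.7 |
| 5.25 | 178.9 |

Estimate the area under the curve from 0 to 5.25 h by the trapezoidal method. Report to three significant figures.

Trapezoidal AUC_0→5.25:
  [0→1]: (0.0+374.2)/2 × 1 = 187.1
  [1→5]: (374.2+190.7)/2 × 4 = 1129.8
  [5→5.25]: (190.7+178.9)/2 × 0.25 = 46.2
  Sum = 1363.1 ng/mL·h

AUC = 1360 ng/mL·h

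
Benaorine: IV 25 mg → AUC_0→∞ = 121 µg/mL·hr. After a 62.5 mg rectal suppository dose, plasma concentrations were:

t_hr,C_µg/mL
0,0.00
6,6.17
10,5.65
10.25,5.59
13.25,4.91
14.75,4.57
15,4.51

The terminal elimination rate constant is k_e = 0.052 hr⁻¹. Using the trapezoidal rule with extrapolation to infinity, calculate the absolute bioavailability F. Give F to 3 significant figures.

Trapezoidal AUC_0→15 (rectal suppository):
  [0→6]: (0.00+6.17)/2 × 6 = 18.51
  [6→10]: (6.17+5.65)/2 × 4 = 23.64
  [10→10.25]: (5.65+5.59)/2 × 0.25 = 1.405
  [10.25→13.25]: (5.59+4.91)/2 × 3 = 15.75
  [13.25→14.75]: (4.91+4.57)/2 × 1.5 = 7.11
  [14.75→15]: (4.57+4.51)/2 × 0.25 = 1.135
  Sum = 67.55 µg/mL·hr
Tail: C_last/k_e = 4.51/0.052 = 86.731
AUC_0→∞ (rectal suppository) = 67.55 + 86.731 = 154.281 µg/mL·hr
F = (AUC_ev/D_ev)/(AUC_iv/D_iv) = (154.281/62.5)/(121/25) = 2.468496/4.84 = 0.5100

F = 0.510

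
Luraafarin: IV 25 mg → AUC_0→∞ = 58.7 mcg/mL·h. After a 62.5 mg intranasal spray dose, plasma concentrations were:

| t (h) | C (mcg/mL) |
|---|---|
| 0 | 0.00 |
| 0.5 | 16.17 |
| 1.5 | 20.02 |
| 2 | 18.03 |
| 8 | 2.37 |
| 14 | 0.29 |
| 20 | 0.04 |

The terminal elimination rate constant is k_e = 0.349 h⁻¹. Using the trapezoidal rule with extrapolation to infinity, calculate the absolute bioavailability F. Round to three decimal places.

F = 0.695

Trapezoidal AUC_0→20 (intranasal spray):
  [0→0.5]: (0.00+16.17)/2 × 0.5 = 4.0425
  [0.5→1.5]: (16.17+20.02)/2 × 1 = 18.095
  [1.5→2]: (20.02+18.03)/2 × 0.5 = 9.5125
  [2→8]: (18.03+2.37)/2 × 6 = 61.2
  [8→14]: (2.37+0.29)/2 × 6 = 7.98
  [14→20]: (0.29+0.04)/2 × 6 = 0.99
  Sum = 101.82 mcg/mL·h
Tail: C_last/k_e = 0.04/0.349 = 0.115
AUC_0→∞ (intranasal spray) = 101.82 + 0.115 = 101.935 mcg/mL·h
F = (AUC_ev/D_ev)/(AUC_iv/D_iv) = (101.935/62.5)/(58.7/25) = 1.63096/2.348 = 0.6946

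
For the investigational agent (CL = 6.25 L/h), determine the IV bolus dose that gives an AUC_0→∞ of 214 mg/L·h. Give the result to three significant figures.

Dose_iv = CL × AUC_0→∞
     = 6.25 × 214 = 1337.5 mg

Dose = 1340 mg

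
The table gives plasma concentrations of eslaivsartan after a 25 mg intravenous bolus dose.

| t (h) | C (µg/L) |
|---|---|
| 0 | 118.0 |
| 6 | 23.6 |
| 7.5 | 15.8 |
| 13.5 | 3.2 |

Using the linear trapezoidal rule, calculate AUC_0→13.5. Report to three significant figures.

AUC = 511 µg/L·h

Trapezoidal AUC_0→13.5:
  [0→6]: (118.0+23.6)/2 × 6 = 424.8
  [6→7.5]: (23.6+15.8)/2 × 1.5 = 29.55
  [7.5→13.5]: (15.8+3.2)/2 × 6 = 57.0
  Sum = 511.35 µg/L·h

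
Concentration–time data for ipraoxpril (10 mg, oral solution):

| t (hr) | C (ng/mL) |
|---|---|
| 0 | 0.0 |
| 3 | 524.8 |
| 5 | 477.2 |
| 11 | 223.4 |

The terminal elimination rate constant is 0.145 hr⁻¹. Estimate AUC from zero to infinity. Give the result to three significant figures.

Trapezoidal AUC_0→11:
  [0→3]: (0.0+524.8)/2 × 3 = 787.2
  [3→5]: (524.8+477.2)/2 × 2 = 1002.0
  [5→11]: (477.2+223.4)/2 × 6 = 2101.8
  Sum = 3891.0 ng/mL·hr
Extrapolated tail: C_last / k_e = 223.4 / 0.145 = 1540.690
AUC_0→∞ = 3891.0 + 1540.690 = 5431.69 ng/mL·hr

AUC = 5430 ng/mL·hr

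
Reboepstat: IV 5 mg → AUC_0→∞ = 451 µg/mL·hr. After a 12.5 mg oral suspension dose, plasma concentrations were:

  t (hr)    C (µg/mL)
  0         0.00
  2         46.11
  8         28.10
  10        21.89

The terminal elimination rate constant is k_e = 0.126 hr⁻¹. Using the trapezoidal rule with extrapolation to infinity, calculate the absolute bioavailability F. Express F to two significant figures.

F = 0.44

Trapezoidal AUC_0→10 (oral suspension):
  [0→2]: (0.00+46.11)/2 × 2 = 46.11
  [2→8]: (46.11+28.10)/2 × 6 = 222.63
  [8→10]: (28.10+21.89)/2 × 2 = 49.99
  Sum = 318.73 µg/mL·hr
Tail: C_last/k_e = 21.89/0.126 = 173.730
AUC_0→∞ (oral suspension) = 318.73 + 173.730 = 492.46 µg/mL·hr
F = (AUC_ev/D_ev)/(AUC_iv/D_iv) = (492.46/12.5)/(451/5) = 39.3968/90.2 = 0.4368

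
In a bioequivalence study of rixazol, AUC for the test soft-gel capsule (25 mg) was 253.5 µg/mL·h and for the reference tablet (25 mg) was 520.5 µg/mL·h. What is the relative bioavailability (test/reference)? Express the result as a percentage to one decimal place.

F_rel = (AUC_test/D_test) / (AUC_ref/D_ref)
      = (253.5/25) / (520.5/25)
      = 10.14 / 20.82 = 0.4870 = 48.70%

F_rel = 48.7%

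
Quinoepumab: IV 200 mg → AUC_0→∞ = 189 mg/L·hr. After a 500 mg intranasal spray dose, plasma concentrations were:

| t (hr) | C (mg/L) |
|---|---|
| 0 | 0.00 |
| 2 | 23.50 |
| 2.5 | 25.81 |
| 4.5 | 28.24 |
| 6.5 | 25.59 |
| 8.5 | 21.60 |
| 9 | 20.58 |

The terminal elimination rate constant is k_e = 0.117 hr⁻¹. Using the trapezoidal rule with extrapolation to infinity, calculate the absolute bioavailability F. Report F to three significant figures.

Trapezoidal AUC_0→9 (intranasal spray):
  [0→2]: (0.00+23.50)/2 × 2 = 23.5
  [2→2.5]: (23.50+25.81)/2 × 0.5 = 12.3275
  [2.5→4.5]: (25.81+28.24)/2 × 2 = 54.05
  [4.5→6.5]: (28.24+25.59)/2 × 2 = 53.83
  [6.5→8.5]: (25.59+21.60)/2 × 2 = 47.19
  [8.5→9]: (21.60+20.58)/2 × 0.5 = 10.545
  Sum = 201.4425 mg/L·hr
Tail: C_last/k_e = 20.58/0.117 = 175.897
AUC_0→∞ (intranasal spray) = 201.4425 + 175.897 = 377.3395 mg/L·hr
F = (AUC_ev/D_ev)/(AUC_iv/D_iv) = (377.3395/500)/(189/200) = 0.754679/0.945 = 0.7986

F = 0.799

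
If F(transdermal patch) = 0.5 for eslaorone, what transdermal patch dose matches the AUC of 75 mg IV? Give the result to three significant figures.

For equal systemic exposure: F × D_ev = D_iv
D_ev = D_iv / F = 75 / 0.5 = 150 mg

D_transdermal = 150 mg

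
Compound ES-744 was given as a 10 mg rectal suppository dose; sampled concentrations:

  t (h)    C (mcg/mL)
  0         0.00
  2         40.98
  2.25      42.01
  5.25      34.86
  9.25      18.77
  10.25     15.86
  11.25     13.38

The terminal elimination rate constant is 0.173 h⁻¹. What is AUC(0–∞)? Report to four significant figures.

AUC = 383.2 mcg/mL·h

Trapezoidal AUC_0→11.25:
  [0→2]: (0.00+40.98)/2 × 2 = 40.98
  [2→2.25]: (40.98+42.01)/2 × 0.25 = 10.37375
  [2.25→5.25]: (42.01+34.86)/2 × 3 = 115.305
  [5.25→9.25]: (34.86+18.77)/2 × 4 = 107.26
  [9.25→10.25]: (18.77+15.86)/2 × 1 = 17.315
  [10.25→11.25]: (15.86+13.38)/2 × 1 = 14.62
  Sum = 305.85375 mcg/mL·h
Extrapolated tail: C_last / k_e = 13.38 / 0.173 = 77.341
AUC_0→∞ = 305.85375 + 77.341 = 383.19475 mcg/mL·h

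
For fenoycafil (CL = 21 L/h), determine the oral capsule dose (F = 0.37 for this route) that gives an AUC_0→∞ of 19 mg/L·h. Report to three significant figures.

Dose = CL × AUC_0→∞ / F
     = 21 × 19 / 0.37 = 1078.38 mg

Dose = 1080 mg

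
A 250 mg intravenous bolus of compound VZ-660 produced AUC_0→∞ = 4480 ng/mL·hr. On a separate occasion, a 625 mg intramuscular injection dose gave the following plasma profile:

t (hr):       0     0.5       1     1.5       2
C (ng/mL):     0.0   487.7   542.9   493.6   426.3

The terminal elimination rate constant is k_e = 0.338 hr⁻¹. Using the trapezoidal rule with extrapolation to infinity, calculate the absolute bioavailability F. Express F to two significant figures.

Trapezoidal AUC_0→2 (intramuscular injection):
  [0→0.5]: (0.0+487.7)/2 × 0.5 = 121.925
  [0.5→1]: (487.7+542.9)/2 × 0.5 = 257.65
  [1→1.5]: (542.9+493.6)/2 × 0.5 = 259.125
  [1.5→2]: (493.6+426.3)/2 × 0.5 = 229.975
  Sum = 868.675 ng/mL·hr
Tail: C_last/k_e = 426.3/0.338 = 1261.243
AUC_0→∞ (intramuscular injection) = 868.675 + 1261.243 = 2129.918 ng/mL·hr
F = (AUC_ev/D_ev)/(AUC_iv/D_iv) = (2129.918/625)/(4480/250) = 3.4078688/17.92 = 0.1902

F = 0.19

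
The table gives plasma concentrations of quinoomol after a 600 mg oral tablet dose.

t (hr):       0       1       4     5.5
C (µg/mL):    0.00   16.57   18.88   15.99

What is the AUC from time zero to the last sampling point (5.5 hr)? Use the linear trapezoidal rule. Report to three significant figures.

Trapezoidal AUC_0→5.5:
  [0→1]: (0.00+16.57)/2 × 1 = 8.285
  [1→4]: (16.57+18.88)/2 × 3 = 53.175
  [4→5.5]: (18.88+15.99)/2 × 1.5 = 26.1525
  Sum = 87.6125 µg/mL·hr

AUC = 87.6 µg/mL·hr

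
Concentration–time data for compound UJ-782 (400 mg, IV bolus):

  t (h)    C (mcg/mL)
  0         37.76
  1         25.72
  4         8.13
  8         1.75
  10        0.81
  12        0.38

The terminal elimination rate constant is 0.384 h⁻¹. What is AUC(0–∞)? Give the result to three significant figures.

AUC = 107 mcg/mL·h

Trapezoidal AUC_0→12:
  [0→1]: (37.76+25.72)/2 × 1 = 31.74
  [1→4]: (25.72+8.13)/2 × 3 = 50.775
  [4→8]: (8.13+1.75)/2 × 4 = 19.76
  [8→10]: (1.75+0.81)/2 × 2 = 2.56
  [10→12]: (0.81+0.38)/2 × 2 = 1.19
  Sum = 106.025 mcg/mL·h
Extrapolated tail: C_last / k_e = 0.38 / 0.384 = 0.990
AUC_0→∞ = 106.025 + 0.990 = 107.015 mcg/mL·h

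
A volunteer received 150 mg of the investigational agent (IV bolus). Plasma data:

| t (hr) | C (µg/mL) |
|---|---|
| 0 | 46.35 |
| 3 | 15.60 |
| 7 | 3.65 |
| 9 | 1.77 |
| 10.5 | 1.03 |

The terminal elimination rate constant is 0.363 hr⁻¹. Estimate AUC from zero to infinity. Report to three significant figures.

Trapezoidal AUC_0→10.5:
  [0→3]: (46.35+15.60)/2 × 3 = 92.925
  [3→7]: (15.60+3.65)/2 × 4 = 38.5
  [7→9]: (3.65+1.77)/2 × 2 = 5.42
  [9→10.5]: (1.77+1.03)/2 × 1.5 = 2.1
  Sum = 138.945 µg/mL·hr
Extrapolated tail: C_last / k_e = 1.03 / 0.363 = 2.837
AUC_0→∞ = 138.945 + 2.837 = 141.782 µg/mL·hr

AUC = 142 µg/mL·hr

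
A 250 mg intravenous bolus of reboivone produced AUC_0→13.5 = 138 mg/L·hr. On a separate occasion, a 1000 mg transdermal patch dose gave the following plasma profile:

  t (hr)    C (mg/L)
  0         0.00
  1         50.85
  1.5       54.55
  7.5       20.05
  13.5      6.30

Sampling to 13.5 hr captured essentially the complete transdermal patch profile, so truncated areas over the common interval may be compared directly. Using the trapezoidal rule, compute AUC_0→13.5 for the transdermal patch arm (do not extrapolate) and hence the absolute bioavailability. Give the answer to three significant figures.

F = 0.642

Trapezoidal AUC_0→13.5 (transdermal patch):
  [0→1]: (0.00+50.85)/2 × 1 = 25.425
  [1→1.5]: (50.85+54.55)/2 × 0.5 = 26.35
  [1.5→7.5]: (54.55+20.05)/2 × 6 = 223.8
  [7.5→13.5]: (20.05+6.30)/2 × 6 = 79.05
  Sum = 354.625 mg/L·hr
F = (AUC_ev/D_ev)/(AUC_iv/D_iv) = (354.625/1000)/(138/250) = 0.354625/0.552 = 0.6424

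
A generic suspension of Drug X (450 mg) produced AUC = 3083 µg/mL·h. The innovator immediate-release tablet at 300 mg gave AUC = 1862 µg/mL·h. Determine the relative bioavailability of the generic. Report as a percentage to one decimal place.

F_rel = (AUC_test/D_test) / (AUC_ref/D_ref)
      = (3083/450) / (1862/300)
      = 6.85111 / 6.20667 = 1.1038 = 110.38%

F_rel = 110.4%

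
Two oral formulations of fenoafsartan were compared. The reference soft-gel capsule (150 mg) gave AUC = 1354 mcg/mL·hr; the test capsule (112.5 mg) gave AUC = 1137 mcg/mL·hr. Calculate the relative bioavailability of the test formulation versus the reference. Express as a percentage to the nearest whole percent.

F_rel = (AUC_test/D_test) / (AUC_ref/D_ref)
      = (1137/112.5) / (1354/150)
      = 10.1067 / 9.02667 = 1.1196 = 111.96%

F_rel = 112%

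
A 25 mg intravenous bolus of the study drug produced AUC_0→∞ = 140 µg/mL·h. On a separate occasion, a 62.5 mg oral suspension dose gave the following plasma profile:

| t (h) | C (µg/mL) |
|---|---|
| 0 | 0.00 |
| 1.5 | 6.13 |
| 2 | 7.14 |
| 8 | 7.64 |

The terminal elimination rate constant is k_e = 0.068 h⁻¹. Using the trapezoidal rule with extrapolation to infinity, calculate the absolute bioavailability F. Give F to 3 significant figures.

F = 0.470

Trapezoidal AUC_0→8 (oral suspension):
  [0→1.5]: (0.00+6.13)/2 × 1.5 = 4.5975
  [1.5→2]: (6.13+7.14)/2 × 0.5 = 3.3175
  [2→8]: (7.14+7.64)/2 × 6 = 44.34
  Sum = 52.255 µg/mL·h
Tail: C_last/k_e = 7.64/0.068 = 112.353
AUC_0→∞ (oral suspension) = 52.255 + 112.353 = 164.608 µg/mL·h
F = (AUC_ev/D_ev)/(AUC_iv/D_iv) = (164.608/62.5)/(140/25) = 2.633728/5.6 = 0.4703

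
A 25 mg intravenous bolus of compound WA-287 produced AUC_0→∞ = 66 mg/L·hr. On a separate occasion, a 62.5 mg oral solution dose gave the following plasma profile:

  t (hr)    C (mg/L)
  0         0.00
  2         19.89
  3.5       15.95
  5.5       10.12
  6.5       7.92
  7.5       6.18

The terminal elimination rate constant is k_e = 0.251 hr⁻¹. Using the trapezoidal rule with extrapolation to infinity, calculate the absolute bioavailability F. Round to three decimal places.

Trapezoidal AUC_0→7.5 (oral solution):
  [0→2]: (0.00+19.89)/2 × 2 = 19.89
  [2→3.5]: (19.89+15.95)/2 × 1.5 = 26.88
  [3.5→5.5]: (15.95+10.12)/2 × 2 = 26.07
  [5.5→6.5]: (10.12+7.92)/2 × 1 = 9.02
  [6.5→7.5]: (7.92+6.18)/2 × 1 = 7.05
  Sum = 88.91 mg/L·hr
Tail: C_last/k_e = 6.18/0.251 = 24.622
AUC_0→∞ (oral solution) = 88.91 + 24.622 = 113.532 mg/L·hr
F = (AUC_ev/D_ev)/(AUC_iv/D_iv) = (113.532/62.5)/(66/25) = 1.816512/2.64 = 0.6881

F = 0.688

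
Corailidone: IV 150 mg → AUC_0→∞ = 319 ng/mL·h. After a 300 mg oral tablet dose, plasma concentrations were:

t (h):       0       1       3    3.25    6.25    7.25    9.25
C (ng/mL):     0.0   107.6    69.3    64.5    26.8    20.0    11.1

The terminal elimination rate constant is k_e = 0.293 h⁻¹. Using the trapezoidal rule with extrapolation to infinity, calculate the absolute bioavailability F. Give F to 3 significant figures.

Trapezoidal AUC_0→9.25 (oral tablet):
  [0→1]: (0.0+107.6)/2 × 1 = 53.8
  [1→3]: (107.6+69.3)/2 × 2 = 176.9
  [3→3.25]: (69.3+64.5)/2 × 0.25 = 16.725
  [3.25→6.25]: (64.5+26.8)/2 × 3 = 136.95
  [6.25→7.25]: (26.8+20.0)/2 × 1 = 23.4
  [7.25→9.25]: (20.0+11.1)/2 × 2 = 31.1
  Sum = 438.875 ng/mL·h
Tail: C_last/k_e = 11.1/0.293 = 37.884
AUC_0→∞ (oral tablet) = 438.875 + 37.884 = 476.759 ng/mL·h
F = (AUC_ev/D_ev)/(AUC_iv/D_iv) = (476.759/300)/(319/150) = 1.5892/2.12667 = 0.7473

F = 0.747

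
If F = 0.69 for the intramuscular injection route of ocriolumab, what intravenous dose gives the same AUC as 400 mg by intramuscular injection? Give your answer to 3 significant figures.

Systemic exposure from an extravascular dose = F × D_ev, so the equivalent IV dose is F × D_ev.
D_iv = F × D_ev = 0.69 × 400 = 276 mg

D_iv = 276 mg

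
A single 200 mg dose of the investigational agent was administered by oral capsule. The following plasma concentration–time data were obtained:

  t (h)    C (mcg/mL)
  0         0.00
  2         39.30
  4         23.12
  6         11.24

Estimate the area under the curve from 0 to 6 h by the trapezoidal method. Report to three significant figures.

AUC = 136 mcg/mL·h

Trapezoidal AUC_0→6:
  [0→2]: (0.00+39.30)/2 × 2 = 39.3
  [2→4]: (39.30+23.12)/2 × 2 = 62.42
  [4→6]: (23.12+11.24)/2 × 2 = 34.36
  Sum = 136.08 mcg/mL·h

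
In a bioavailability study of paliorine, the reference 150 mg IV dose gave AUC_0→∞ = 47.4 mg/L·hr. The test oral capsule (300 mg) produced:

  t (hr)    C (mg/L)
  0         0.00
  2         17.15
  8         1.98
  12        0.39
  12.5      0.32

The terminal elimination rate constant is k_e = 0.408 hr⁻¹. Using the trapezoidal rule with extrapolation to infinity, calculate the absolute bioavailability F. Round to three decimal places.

Trapezoidal AUC_0→12.5 (oral capsule):
  [0→2]: (0.00+17.15)/2 × 2 = 17.15
  [2→8]: (17.15+1.98)/2 × 6 = 57.39
  [8→12]: (1.98+0.39)/2 × 4 = 4.74
  [12→12.5]: (0.39+0.32)/2 × 0.5 = 0.1775
  Sum = 79.4575 mg/L·hr
Tail: C_last/k_e = 0.32/0.408 = 0.784
AUC_0→∞ (oral capsule) = 79.4575 + 0.784 = 80.2415 mg/L·hr
F = (AUC_ev/D_ev)/(AUC_iv/D_iv) = (80.2415/300)/(47.4/150) = 0.267472/0.316 = 0.8464

F = 0.846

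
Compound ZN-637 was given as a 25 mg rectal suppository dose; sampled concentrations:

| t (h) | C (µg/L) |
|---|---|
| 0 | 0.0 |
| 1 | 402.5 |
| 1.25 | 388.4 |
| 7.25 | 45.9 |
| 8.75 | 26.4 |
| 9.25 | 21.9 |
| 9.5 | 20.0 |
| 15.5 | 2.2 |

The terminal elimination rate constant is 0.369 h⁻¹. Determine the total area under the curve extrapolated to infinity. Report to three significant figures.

Trapezoidal AUC_0→15.5:
  [0→1]: (0.0+402.5)/2 × 1 = 201.25
  [1→1.25]: (402.5+388.4)/2 × 0.25 = 98.8625
  [1.25→7.25]: (388.4+45.9)/2 × 6 = 1302.9
  [7.25→8.75]: (45.9+26.4)/2 × 1.5 = 54.225
  [8.75→9.25]: (26.4+21.9)/2 × 0.5 = 12.075
  [9.25→9.5]: (21.9+20.0)/2 × 0.25 = 5.2375
  [9.5→15.5]: (20.0+2.2)/2 × 6 = 66.6
  Sum = 1741.15 µg/L·h
Extrapolated tail: C_last / k_e = 2.2 / 0.369 = 5.962
AUC_0→∞ = 1741.15 + 5.962 = 1747.112 µg/L·h

AUC = 1750 µg/L·h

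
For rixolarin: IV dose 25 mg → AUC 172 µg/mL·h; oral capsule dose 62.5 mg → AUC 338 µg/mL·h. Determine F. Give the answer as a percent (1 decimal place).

F = 78.6%

F = (AUC_ev / D_ev) / (AUC_iv / D_iv)
  = (338/62.5) / (172/25)
  = 5.408 / 6.88 = 0.7860
  = 78.60%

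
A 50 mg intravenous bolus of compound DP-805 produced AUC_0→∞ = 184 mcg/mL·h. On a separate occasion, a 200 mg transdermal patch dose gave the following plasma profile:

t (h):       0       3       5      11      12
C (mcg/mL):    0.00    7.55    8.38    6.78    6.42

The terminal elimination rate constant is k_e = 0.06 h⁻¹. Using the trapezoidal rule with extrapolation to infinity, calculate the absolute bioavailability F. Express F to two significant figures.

Trapezoidal AUC_0→12 (transdermal patch):
  [0→3]: (0.00+7.55)/2 × 3 = 11.325
  [3→5]: (7.55+8.38)/2 × 2 = 15.93
  [5→11]: (8.38+6.78)/2 × 6 = 45.48
  [11→12]: (6.78+6.42)/2 × 1 = 6.6
  Sum = 79.335 mcg/mL·h
Tail: C_last/k_e = 6.42/0.06 = 107.000
AUC_0→∞ (transdermal patch) = 79.335 + 107.000 = 186.335 mcg/mL·h
F = (AUC_ev/D_ev)/(AUC_iv/D_iv) = (186.335/200)/(184/50) = 0.931675/3.68 = 0.2532

F = 0.25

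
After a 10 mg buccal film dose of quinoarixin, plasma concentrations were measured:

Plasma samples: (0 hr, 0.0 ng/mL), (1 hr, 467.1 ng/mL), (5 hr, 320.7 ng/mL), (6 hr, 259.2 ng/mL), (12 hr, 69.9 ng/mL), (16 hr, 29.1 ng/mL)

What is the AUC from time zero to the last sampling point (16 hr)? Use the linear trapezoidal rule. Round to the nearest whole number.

AUC = 3284 ng/mL·hr

Trapezoidal AUC_0→16:
  [0→1]: (0.0+467.1)/2 × 1 = 233.55
  [1→5]: (467.1+320.7)/2 × 4 = 1575.6
  [5→6]: (320.7+259.2)/2 × 1 = 289.95
  [6→12]: (259.2+69.9)/2 × 6 = 987.3
  [12→16]: (69.9+29.1)/2 × 4 = 198.0
  Sum = 3284.4 ng/mL·hr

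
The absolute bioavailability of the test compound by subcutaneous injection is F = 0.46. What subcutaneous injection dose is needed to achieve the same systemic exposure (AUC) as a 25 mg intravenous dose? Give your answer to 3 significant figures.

For equal systemic exposure: F × D_ev = D_iv
D_ev = D_iv / F = 25 / 0.46 = 54.3478 mg

D_subcutaneous = 54.3 mg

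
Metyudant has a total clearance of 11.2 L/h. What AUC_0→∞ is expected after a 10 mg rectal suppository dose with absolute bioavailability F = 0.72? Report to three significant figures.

AUC_0→∞ = F × Dose / CL
        = 0.72 × 10 / 11.2 = 0.642857 mg/L·h

AUC = 0.643 mg/L·h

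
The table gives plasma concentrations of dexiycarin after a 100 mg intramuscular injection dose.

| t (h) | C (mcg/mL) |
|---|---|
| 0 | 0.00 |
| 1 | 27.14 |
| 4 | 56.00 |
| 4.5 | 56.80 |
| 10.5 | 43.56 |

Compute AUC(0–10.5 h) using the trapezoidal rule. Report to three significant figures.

AUC = 468 mcg/mL·h

Trapezoidal AUC_0→10.5:
  [0→1]: (0.00+27.14)/2 × 1 = 13.57
  [1→4]: (27.14+56.00)/2 × 3 = 124.71
  [4→4.5]: (56.00+56.80)/2 × 0.5 = 28.2
  [4.5→10.5]: (56.80+43.56)/2 × 6 = 301.08
  Sum = 467.56 mcg/mL·h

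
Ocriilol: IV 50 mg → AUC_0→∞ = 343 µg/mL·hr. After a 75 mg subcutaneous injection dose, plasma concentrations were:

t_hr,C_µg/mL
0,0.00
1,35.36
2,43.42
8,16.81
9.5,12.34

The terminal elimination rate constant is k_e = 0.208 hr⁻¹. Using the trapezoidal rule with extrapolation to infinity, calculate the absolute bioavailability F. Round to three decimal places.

Trapezoidal AUC_0→9.5 (subcutaneous injection):
  [0→1]: (0.00+35.36)/2 × 1 = 17.68
  [1→2]: (35.36+43.42)/2 × 1 = 39.39
  [2→8]: (43.42+16.81)/2 × 6 = 180.69
  [8→9.5]: (16.81+12.34)/2 × 1.5 = 21.8625
  Sum = 259.6225 µg/mL·hr
Tail: C_last/k_e = 12.34/0.208 = 59.327
AUC_0→∞ (subcutaneous injection) = 259.6225 + 59.327 = 318.9495 µg/mL·hr
F = (AUC_ev/D_ev)/(AUC_iv/D_iv) = (318.9495/75)/(343/50) = 4.25266/6.86 = 0.6199

F = 0.620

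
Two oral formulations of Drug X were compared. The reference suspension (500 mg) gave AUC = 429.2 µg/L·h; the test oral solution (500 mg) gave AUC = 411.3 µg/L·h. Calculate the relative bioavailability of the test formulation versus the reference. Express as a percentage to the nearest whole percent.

F_rel = (AUC_test/D_test) / (AUC_ref/D_ref)
      = (411.3/500) / (429.2/500)
      = 0.8226 / 0.8584 = 0.9583 = 95.83%

F_rel = 96%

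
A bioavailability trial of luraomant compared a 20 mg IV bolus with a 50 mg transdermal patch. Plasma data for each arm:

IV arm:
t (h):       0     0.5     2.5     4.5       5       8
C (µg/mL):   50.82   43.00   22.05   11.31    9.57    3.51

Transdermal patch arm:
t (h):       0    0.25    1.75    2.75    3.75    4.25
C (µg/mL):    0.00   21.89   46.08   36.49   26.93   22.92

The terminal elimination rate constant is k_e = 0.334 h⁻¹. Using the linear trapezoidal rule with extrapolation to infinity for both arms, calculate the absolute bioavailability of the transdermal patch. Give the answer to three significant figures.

F = 0.529

Trapezoidal AUC_0→8 (IV):
  [0→0.5]: (50.82+43.00)/2 × 0.5 = 23.455
  [0.5→2.5]: (43.00+22.05)/2 × 2 = 65.05
  [2.5→4.5]: (22.05+11.31)/2 × 2 = 33.36
  [4.5→5]: (11.31+9.57)/2 × 0.5 = 5.22
  [5→8]: (9.57+3.51)/2 × 3 = 19.62
  Sum = 146.705 µg/mL·h
IV tail: 3.51/0.334 = 10.509; AUC_iv,0→∞ = 146.705 + 10.509 = 157.214 µg/mL·h
Trapezoidal AUC_0→4.25 (transdermal patch):
  [0→0.25]: (0.00+21.89)/2 × 0.25 = 2.73625
  [0.25→1.75]: (21.89+46.08)/2 × 1.5 = 50.9775
  [1.75→2.75]: (46.08+36.49)/2 × 1 = 41.285
  [2.75→3.75]: (36.49+26.93)/2 × 1 = 31.71
  [3.75→4.25]: (26.93+22.92)/2 × 0.5 = 12.4625
  Sum = 139.17125 µg/mL·h
transdermal patch tail: 22.92/0.334 = 68.623; AUC_ev,0→∞ = 139.17125 + 68.623 = 207.79425 µg/mL·h
F = (AUC_ev/D_ev)/(AUC_iv/D_iv) = (207.79425/50)/(157.214/20) = 4.155885/7.8607 = 0.5287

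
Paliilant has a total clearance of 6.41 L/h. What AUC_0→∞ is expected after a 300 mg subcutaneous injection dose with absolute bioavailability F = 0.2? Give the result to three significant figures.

AUC = 9.36 mg/L·h

AUC_0→∞ = F × Dose / CL
        = 0.2 × 300 / 6.41 = 9.36037 mg/L·h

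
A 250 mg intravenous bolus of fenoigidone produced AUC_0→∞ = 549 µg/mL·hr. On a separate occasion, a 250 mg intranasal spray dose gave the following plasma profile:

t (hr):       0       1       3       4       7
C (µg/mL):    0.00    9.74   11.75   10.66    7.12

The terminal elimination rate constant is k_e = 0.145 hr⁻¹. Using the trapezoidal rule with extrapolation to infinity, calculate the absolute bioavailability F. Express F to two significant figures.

F = 0.21

Trapezoidal AUC_0→7 (intranasal spray):
  [0→1]: (0.00+9.74)/2 × 1 = 4.87
  [1→3]: (9.74+11.75)/2 × 2 = 21.49
  [3→4]: (11.75+10.66)/2 × 1 = 11.205
  [4→7]: (10.66+7.12)/2 × 3 = 26.67
  Sum = 64.235 µg/mL·hr
Tail: C_last/k_e = 7.12/0.145 = 49.103
AUC_0→∞ (intranasal spray) = 64.235 + 49.103 = 113.338 µg/mL·hr
F = (AUC_ev/D_ev)/(AUC_iv/D_iv) = (113.338/250)/(549/250) = 0.453352/2.196 = 0.2064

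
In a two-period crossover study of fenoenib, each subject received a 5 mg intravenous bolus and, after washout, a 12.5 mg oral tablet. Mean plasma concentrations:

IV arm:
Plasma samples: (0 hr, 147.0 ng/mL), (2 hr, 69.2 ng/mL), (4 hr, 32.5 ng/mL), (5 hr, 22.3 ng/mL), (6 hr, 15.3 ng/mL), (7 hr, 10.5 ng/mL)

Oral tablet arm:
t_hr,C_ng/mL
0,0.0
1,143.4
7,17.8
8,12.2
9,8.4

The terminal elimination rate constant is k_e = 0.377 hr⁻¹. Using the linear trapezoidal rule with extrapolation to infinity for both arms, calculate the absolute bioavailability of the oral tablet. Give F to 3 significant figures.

F = 0.596

Trapezoidal AUC_0→7 (IV):
  [0→2]: (147.0+69.2)/2 × 2 = 216.2
  [2→4]: (69.2+32.5)/2 × 2 = 101.7
  [4→5]: (32.5+22.3)/2 × 1 = 27.4
  [5→6]: (22.3+15.3)/2 × 1 = 18.8
  [6→7]: (15.3+10.5)/2 × 1 = 12.9
  Sum = 377.0 ng/mL·hr
IV tail: 10.5/0.377 = 27.851; AUC_iv,0→∞ = 377.0 + 27.851 = 404.851 ng/mL·hr
Trapezoidal AUC_0→9 (oral tablet):
  [0→1]: (0.0+143.4)/2 × 1 = 71.7
  [1→7]: (143.4+17.8)/2 × 6 = 483.6
  [7→8]: (17.8+12.2)/2 × 1 = 15.0
  [8→9]: (12.2+8.4)/2 × 1 = 10.3
  Sum = 580.6 ng/mL·hr
oral tablet tail: 8.4/0.377 = 22.281; AUC_ev,0→∞ = 580.6 + 22.281 = 602.881 ng/mL·hr
F = (AUC_ev/D_ev)/(AUC_iv/D_iv) = (602.881/12.5)/(404.851/5) = 48.23048/80.9702 = 0.5957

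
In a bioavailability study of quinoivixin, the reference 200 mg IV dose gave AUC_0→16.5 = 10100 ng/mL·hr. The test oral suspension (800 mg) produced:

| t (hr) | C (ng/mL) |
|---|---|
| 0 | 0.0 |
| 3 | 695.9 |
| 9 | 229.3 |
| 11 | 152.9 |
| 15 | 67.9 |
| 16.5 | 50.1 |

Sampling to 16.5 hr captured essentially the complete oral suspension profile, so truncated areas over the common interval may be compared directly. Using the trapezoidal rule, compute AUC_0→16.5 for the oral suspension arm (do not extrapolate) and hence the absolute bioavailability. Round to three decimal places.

F = 0.117

Trapezoidal AUC_0→16.5 (oral suspension):
  [0→3]: (0.0+695.9)/2 × 3 = 1043.85
  [3→9]: (695.9+229.3)/2 × 6 = 2775.6
  [9→11]: (229.3+152.9)/2 × 2 = 382.2
  [11→15]: (152.9+67.9)/2 × 4 = 441.6
  [15→16.5]: (67.9+50.1)/2 × 1.5 = 88.5
  Sum = 4731.75 ng/mL·hr
F = (AUC_ev/D_ev)/(AUC_iv/D_iv) = (4731.75/800)/(10100/200) = 5.9146875/50.5 = 0.1171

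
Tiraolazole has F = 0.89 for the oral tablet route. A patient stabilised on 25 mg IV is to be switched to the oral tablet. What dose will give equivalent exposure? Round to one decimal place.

For equal systemic exposure: F × D_ev = D_iv
D_ev = D_iv / F = 25 / 0.89 = 28.0899 mg

D_oral = 28.1 mg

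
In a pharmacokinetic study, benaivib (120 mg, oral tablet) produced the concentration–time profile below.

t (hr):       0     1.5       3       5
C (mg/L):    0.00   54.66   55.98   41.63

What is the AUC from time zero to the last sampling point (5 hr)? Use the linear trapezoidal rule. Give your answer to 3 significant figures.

Trapezoidal AUC_0→5:
  [0→1.5]: (0.00+54.66)/2 × 1.5 = 40.995
  [1.5→3]: (54.66+55.98)/2 × 1.5 = 82.98
  [3→5]: (55.98+41.63)/2 × 2 = 97.61
  Sum = 221.585 mg/L·hr

AUC = 222 mg/L·hr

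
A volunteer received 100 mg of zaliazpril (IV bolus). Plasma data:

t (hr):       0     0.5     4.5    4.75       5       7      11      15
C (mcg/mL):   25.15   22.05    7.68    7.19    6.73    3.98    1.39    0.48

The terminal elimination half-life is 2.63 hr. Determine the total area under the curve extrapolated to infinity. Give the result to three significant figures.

AUC = 102 mcg/mL·hr

Trapezoidal AUC_0→15:
  [0→0.5]: (25.15+22.05)/2 × 0.5 = 11.8
  [0.5→4.5]: (22.05+7.68)/2 × 4 = 59.46
  [4.5→4.75]: (7.68+7.19)/2 × 0.25 = 1.85875
  [4.75→5]: (7.19+6.73)/2 × 0.25 = 1.74
  [5→7]: (6.73+3.98)/2 × 2 = 10.71
  [7→11]: (3.98+1.39)/2 × 4 = 10.74
  [11→15]: (1.39+0.48)/2 × 4 = 3.74
  Sum = 100.04875 mcg/mL·hr
k_e = ln2 / t½ = 0.693147 / 2.63 = 0.2636 hr^-1
Extrapolated tail: C_last / k_e = 0.48 / 0.2636 = 1.821
AUC_0→∞ = 100.04875 + 1.821 = 101.86975 mcg/mL·hr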